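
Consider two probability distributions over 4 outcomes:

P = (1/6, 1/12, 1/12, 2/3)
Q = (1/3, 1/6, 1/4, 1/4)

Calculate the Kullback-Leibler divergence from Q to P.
D(P||Q) = Σ P(i) log₂(P(i)/Q(i))
  i=0: (1/6) × log₂((1/6)/(1/3)) = (1/6) × log₂(1/2) = -0.1667
  i=1: (1/12) × log₂((1/12)/(1/6)) = (1/12) × log₂(1/2) = -0.0833
  i=2: (1/12) × log₂((1/12)/(1/4)) = (1/12) × log₂(1/3) = -0.1321
  i=3: (2/3) × log₂((2/3)/(1/4)) = (2/3) × log₂(8/3) = 0.9434
D(P||Q) = -0.1667 - 0.0833 - 0.1321 + 0.9434
  = 0.5613 bits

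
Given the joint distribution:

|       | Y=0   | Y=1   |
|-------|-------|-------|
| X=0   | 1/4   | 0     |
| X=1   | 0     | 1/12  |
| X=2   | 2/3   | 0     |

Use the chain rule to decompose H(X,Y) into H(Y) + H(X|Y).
By the chain rule: H(X,Y) = H(Y) + H(X|Y)

Marginal P(Y) (column sums):
  P(Y=0) = 1/4 + 0 + 2/3 = 11/12
  P(Y=1) = 0 + 1/12 + 0 = 1/12
H(Y) = -[(11/12)·log₂(11/12) + (1/12)·log₂(1/12)]
  = 0.1151 + 0.2987
  = 0.4138 bits
H(X|Y) = -Σ P(X,Y)·log₂ P(X|Y), where P(X|Y) = P(X,Y) / P(Y)
  (cells with P(X,Y) = 0 contribute 0)
  (X=0,Y=0): P(X|Y) = (1/4)/(11/12) = 3/11;  -(1/4)·log₂(3/11) = 0.4686
  (X=1,Y=1): P(X|Y) = (1/12)/(1/12) = 1;  -(1/12)·log₂(1) = 0.0000
  (X=2,Y=0): P(X|Y) = (2/3)/(11/12) = 8/11;  -(2/3)·log₂(8/11) = 0.3063
H(X|Y) = 0.4686 + 0.0000 + 0.3063
  = 0.7749 bits

H(X,Y) = H(Y) + H(X|Y) = 0.4138 + 0.7749 = 1.1887 bits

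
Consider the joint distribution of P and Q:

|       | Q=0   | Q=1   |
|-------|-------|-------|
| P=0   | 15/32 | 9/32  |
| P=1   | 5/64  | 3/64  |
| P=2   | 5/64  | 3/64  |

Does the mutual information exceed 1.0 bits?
Marginal P(P) (row sums):
  P(P=0) = 15/32 + 9/32 = 3/4
  P(P=1) = 5/64 + 3/64 = 1/8
  P(P=2) = 5/64 + 3/64 = 1/8
Marginal P(Q) (column sums):
  P(Q=0) = 15/32 + 5/64 + 5/64 = 5/8
  P(Q=1) = 9/32 + 3/64 + 3/64 = 3/8

H(P) = -[(3/4)·log₂(3/4) + (1/8)·log₂(1/8) + (1/8)·log₂(1/8)]
  = 0.3113 + 0.3750 + 0.3750
  = 1.0613 bits
H(Q) = -[(5/8)·log₂(5/8) + (3/8)·log₂(3/8)]
  = 0.4238 + 0.5306
  = 0.9544 bits
H(P,Q) = -[(15/32)·log₂(15/32) + (9/32)·log₂(9/32) + (5/64)·log₂(5/64) + (3/64)·log₂(3/64) + (5/64)·log₂(5/64) + (3/64)·log₂(3/64)]
  = 0.5124 + 0.5147 + 0.2873 + 0.2070 + 0.2873 + 0.2070
  = 2.0157 bits

I(P;Q) = H(P) + H(Q) - H(P,Q)
  = 1.0613 + 0.9544 - 2.0157
  = 0.0000 bits

No. I(P;Q) = 0.0000 bits, which is ≤ 1.0 bits.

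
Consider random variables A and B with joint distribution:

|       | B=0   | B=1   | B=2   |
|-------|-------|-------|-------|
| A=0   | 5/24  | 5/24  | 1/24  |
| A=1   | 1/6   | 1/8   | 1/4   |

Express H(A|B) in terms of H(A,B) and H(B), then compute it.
H(A|B) = H(A,B) - H(B)

Marginal P(B) (column sums):
  P(B=0) = 5/24 + 1/6 = 3/8
  P(B=1) = 5/24 + 1/8 = 1/3
  P(B=2) = 1/24 + 1/4 = 7/24

H(A,B) = -[(5/24)·log₂(5/24) + (5/24)·log₂(5/24) + (1/24)·log₂(1/24) + (1/6)·log₂(1/6) + (1/8)·log₂(1/8) + (1/4)·log₂(1/4)]
  = 0.4715 + 0.4715 + 0.1910 + 0.4308 + 0.3750 + 0.5000
  = 2.4398 bits
H(B) = -[(3/8)·log₂(3/8) + (1/3)·log₂(1/3) + (7/24)·log₂(7/24)]
  = 0.5306 + 0.5283 + 0.5185
  = 1.5774 bits

H(A|B) = 2.4398 - 1.5774 = 0.8624 bits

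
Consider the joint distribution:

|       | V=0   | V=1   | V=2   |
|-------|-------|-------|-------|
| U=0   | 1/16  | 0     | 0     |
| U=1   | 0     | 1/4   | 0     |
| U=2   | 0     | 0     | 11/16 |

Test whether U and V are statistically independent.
Marginal P(U) (row sums):
  P(U=0) = 1/16 + 0 + 0 = 1/16
  P(U=1) = 0 + 1/4 + 0 = 1/4
  P(U=2) = 0 + 0 + 11/16 = 11/16
Marginal P(V) (column sums):
  P(V=0) = 1/16 + 0 + 0 = 1/16
  P(V=1) = 0 + 1/4 + 0 = 1/4
  P(V=2) = 0 + 0 + 11/16 = 11/16

U and V are independent iff P(U=i,V=j) = P(U=i)·P(V=j) for every cell.
  P(U=0)·P(V=0) = 1/16 × 1/16 = 1/256, but P(U=0,V=0) = 1/16 ✗

No, U and V are not independent. Quantitatively, I(U;V) > 0:

H(U) = -[(1/16)·log₂(1/16) + (1/4)·log₂(1/4) + (11/16)·log₂(11/16)]
  = 0.2500 + 0.5000 + 0.3716
  = 1.1216 bits
H(V) = -[(1/16)·log₂(1/16) + (1/4)·log₂(1/4) + (11/16)·log₂(11/16)]
  = 0.2500 + 0.5000 + 0.3716
  = 1.1216 bits
H(U,V) = -[(1/16)·log₂(1/16) + (1/4)·log₂(1/4) + (11/16)·log₂(11/16)]
  = 0.2500 + 0.5000 + 0.3716
  = 1.1216 bits
I(U;V) = H(U) + H(V) - H(U,V) = 1.1216 + 1.1216 - 1.1216 = 1.1216 bits > 0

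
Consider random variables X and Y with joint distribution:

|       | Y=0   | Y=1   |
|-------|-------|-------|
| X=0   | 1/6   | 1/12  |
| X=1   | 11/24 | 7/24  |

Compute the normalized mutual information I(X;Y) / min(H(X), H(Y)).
Marginal P(X) (row sums):
  P(X=0) = 1/6 + 1/12 = 1/4
  P(X=1) = 11/24 + 7/24 = 3/4
Marginal P(Y) (column sums):
  P(Y=0) = 1/6 + 11/24 = 5/8
  P(Y=1) = 1/12 + 7/24 = 3/8

H(X) = -[(1/4)·log₂(1/4) + (3/4)·log₂(3/4)]
  = 0.5000 + 0.3113
  = 0.8113 bits
H(Y) = -[(5/8)·log₂(5/8) + (3/8)·log₂(3/8)]
  = 0.4238 + 0.5306
  = 0.9544 bits
H(X,Y) = -[(1/6)·log₂(1/6) + (1/12)·log₂(1/12) + (11/24)·log₂(11/24) + (7/24)·log₂(7/24)]
  = 0.4308 + 0.2987 + 0.5159 + 0.5185
  = 1.7639 bits

I(X;Y) = H(X) + H(Y) - H(X,Y)
  = 0.8113 + 0.9544 - 1.7639
  = 0.0018 bits

min(H(X), H(Y)) = min(0.8113, 0.9544) = 0.8113 bits
Normalized MI = 0.0018 / 0.8113 = 0.0022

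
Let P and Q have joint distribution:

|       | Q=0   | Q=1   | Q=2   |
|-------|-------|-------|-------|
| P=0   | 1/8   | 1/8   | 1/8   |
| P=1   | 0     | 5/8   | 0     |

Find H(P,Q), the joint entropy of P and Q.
H(P,Q) = -Σ P(P,Q) log₂ P(P,Q), summed over the non-zero cells:
H(P,Q) = -[(1/8)·log₂(1/8) + (1/8)·log₂(1/8) + (1/8)·log₂(1/8) + (5/8)·log₂(5/8)]
  = 0.3750 + 0.3750 + 0.3750 + 0.4238
  = 1.5488 bits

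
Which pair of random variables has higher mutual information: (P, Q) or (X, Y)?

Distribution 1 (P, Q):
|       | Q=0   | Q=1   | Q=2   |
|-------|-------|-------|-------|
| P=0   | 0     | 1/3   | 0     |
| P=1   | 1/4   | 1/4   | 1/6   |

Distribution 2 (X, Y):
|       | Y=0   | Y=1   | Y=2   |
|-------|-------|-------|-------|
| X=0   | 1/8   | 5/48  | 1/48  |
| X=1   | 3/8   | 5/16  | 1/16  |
Distribution 1 (P, Q):
Marginal P(P) (row sums):
  P(P=0) = 0 + 1/3 + 0 = 1/3
  P(P=1) = 1/4 + 1/4 + 1/6 = 2/3
Marginal P(Q) (column sums):
  P(Q=0) = 0 + 1/4 = 1/4
  P(Q=1) = 1/3 + 1/4 = 7/12
  P(Q=2) = 0 + 1/6 = 1/6

H(P) = -[(1/3)·log₂(1/3) + (2/3)·log₂(2/3)]
  = 0.5283 + 0.3900
  = 0.9183 bits
H(Q) = -[(1/4)·log₂(1/4) + (7/12)·log₂(7/12) + (1/6)·log₂(1/6)]
  = 0.5000 + 0.4536 + 0.4308
  = 1.3844 bits
H(P,Q) = -[(1/3)·log₂(1/3) + (1/4)·log₂(1/4) + (1/4)·log₂(1/4) + (1/6)·log₂(1/6)]
  = 0.5283 + 0.5000 + 0.5000 + 0.4308
  = 1.9591 bits

I(P;Q) = H(P) + H(Q) - H(P,Q)
  = 0.9183 + 1.3844 - 1.9591
  = 0.3436 bits

Distribution 2 (X, Y):
Marginal P(X) (row sums):
  P(X=0) = 1/8 + 5/48 + 1/48 = 1/4
  P(X=1) = 3/8 + 5/16 + 1/16 = 3/4
Marginal P(Y) (column sums):
  P(Y=0) = 1/8 + 3/8 = 1/2
  P(Y=1) = 5/48 + 5/16 = 5/12
  P(Y=2) = 1/48 + 1/16 = 1/12

H(X) = -[(1/4)·log₂(1/4) + (3/4)·log₂(3/4)]
  = 0.5000 + 0.3113
  = 0.8113 bits
H(Y) = -[(1/2)·log₂(1/2) + (5/12)·log₂(5/12) + (1/12)·log₂(1/12)]
  = 0.5000 + 0.5263 + 0.2987
  = 1.3250 bits
H(X,Y) = -[(1/8)·log₂(1/8) + (5/48)·log₂(5/48) + (1/48)·log₂(1/48) + (3/8)·log₂(3/8) + (5/16)·log₂(5/16) + (1/16)·log₂(1/16)]
  = 0.3750 + 0.3399 + 0.1164 + 0.5306 + 0.5244 + 0.2500
  = 2.1363 bits

I(X;Y) = H(X) + H(Y) - H(X,Y)
  = 0.8113 + 1.3250 - 2.1363
  = 0.0000 bits

I(P;Q) = 0.3436 bits > I(X;Y) = 0.0000 bits, so (P, Q) has the higher mutual information (stronger dependence).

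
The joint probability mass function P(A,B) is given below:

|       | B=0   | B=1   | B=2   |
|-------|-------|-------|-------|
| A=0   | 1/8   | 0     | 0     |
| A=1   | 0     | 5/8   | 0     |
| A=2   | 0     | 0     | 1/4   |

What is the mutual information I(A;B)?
Marginal P(A) (row sums):
  P(A=0) = 1/8 + 0 + 0 = 1/8
  P(A=1) = 0 + 5/8 + 0 = 5/8
  P(A=2) = 0 + 0 + 1/4 = 1/4
Marginal P(B) (column sums):
  P(B=0) = 1/8 + 0 + 0 = 1/8
  P(B=1) = 0 + 5/8 + 0 = 5/8
  P(B=2) = 0 + 0 + 1/4 = 1/4

H(A) = -[(1/8)·log₂(1/8) + (5/8)·log₂(5/8) + (1/4)·log₂(1/4)]
  = 0.3750 + 0.4238 + 0.5000
  = 1.2988 bits
H(B) = -[(1/8)·log₂(1/8) + (5/8)·log₂(5/8) + (1/4)·log₂(1/4)]
  = 0.3750 + 0.4238 + 0.5000
  = 1.2988 bits
H(A,B) = -[(1/8)·log₂(1/8) + (5/8)·log₂(5/8) + (1/4)·log₂(1/4)]
  = 0.3750 + 0.4238 + 0.5000
  = 1.2988 bits

I(A;B) = H(A) + H(B) - H(A,B)
  = 1.2988 + 1.2988 - 1.2988
  = 1.2988 bits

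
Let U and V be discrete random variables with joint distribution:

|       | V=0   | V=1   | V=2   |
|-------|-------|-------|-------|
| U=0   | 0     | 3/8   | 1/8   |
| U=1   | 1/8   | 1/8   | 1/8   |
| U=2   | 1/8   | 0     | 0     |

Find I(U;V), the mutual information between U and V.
Marginal P(U) (row sums):
  P(U=0) = 0 + 3/8 + 1/8 = 1/2
  P(U=1) = 1/8 + 1/8 + 1/8 = 3/8
  P(U=2) = 1/8 + 0 + 0 = 1/8
Marginal P(V) (column sums):
  P(V=0) = 0 + 1/8 + 1/8 = 1/4
  P(V=1) = 3/8 + 1/8 + 0 = 1/2
  P(V=2) = 1/8 + 1/8 + 0 = 1/4

H(U) = -[(1/2)·log₂(1/2) + (3/8)·log₂(3/8) + (1/8)·log₂(1/8)]
  = 0.5000 + 0.5306 + 0.3750
  = 1.4056 bits
H(V) = -[(1/4)·log₂(1/4) + (1/2)·log₂(1/2) + (1/4)·log₂(1/4)]
  = 0.5000 + 0.5000 + 0.5000
  = 1.5000 bits
H(U,V) = -[(3/8)·log₂(3/8) + (1/8)·log₂(1/8) + (1/8)·log₂(1/8) + (1/8)·log₂(1/8) + (1/8)·log₂(1/8) + (1/8)·log₂(1/8)]
  = 0.5306 + 0.3750 + 0.3750 + 0.3750 + 0.3750 + 0.3750
  = 2.4056 bits

I(U;V) = H(U) + H(V) - H(U,V)
  = 1.4056 + 1.5000 - 2.4056
  = 0.5000 bits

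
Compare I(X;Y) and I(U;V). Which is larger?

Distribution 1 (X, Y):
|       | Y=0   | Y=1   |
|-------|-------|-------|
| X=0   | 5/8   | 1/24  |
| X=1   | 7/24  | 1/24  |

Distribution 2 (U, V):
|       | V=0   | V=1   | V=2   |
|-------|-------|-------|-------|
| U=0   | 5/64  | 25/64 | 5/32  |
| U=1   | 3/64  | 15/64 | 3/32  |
Distribution 1 (X, Y):
Marginal P(X) (row sums):
  P(X=0) = 5/8 + 1/24 = 2/3
  P(X=1) = 7/24 + 1/24 = 1/3
Marginal P(Y) (column sums):
  P(Y=0) = 5/8 + 7/24 = 11/12
  P(Y=1) = 1/24 + 1/24 = 1/12

H(X) = -[(2/3)·log₂(2/3) + (1/3)·log₂(1/3)]
  = 0.3900 + 0.5283
  = 0.9183 bits
H(Y) = -[(11/12)·log₂(11/12) + (1/12)·log₂(1/12)]
  = 0.1151 + 0.2987
  = 0.4138 bits
H(X,Y) = -[(5/8)·log₂(5/8) + (1/24)·log₂(1/24) + (7/24)·log₂(7/24) + (1/24)·log₂(1/24)]
  = 0.4238 + 0.1910 + 0.5185 + 0.1910
  = 1.3243 bits

I(X;Y) = H(X) + H(Y) - H(X,Y)
  = 0.9183 + 0.4138 - 1.3243
  = 0.0078 bits

Distribution 2 (U, V):
Marginal P(U) (row sums):
  P(U=0) = 5/64 + 25/64 + 5/32 = 5/8
  P(U=1) = 3/64 + 15/64 + 3/32 = 3/8
Marginal P(V) (column sums):
  P(V=0) = 5/64 + 3/64 = 1/8
  P(V=1) = 25/64 + 15/64 = 5/8
  P(V=2) = 5/32 + 3/32 = 1/4

H(U) = -[(5/8)·log₂(5/8) + (3/8)·log₂(3/8)]
  = 0.4238 + 0.5306
  = 0.9544 bits
H(V) = -[(1/8)·log₂(1/8) + (5/8)·log₂(5/8) + (1/4)·log₂(1/4)]
  = 0.3750 + 0.4238 + 0.5000
  = 1.2988 bits
H(U,V) = -[(5/64)·log₂(5/64) + (25/64)·log₂(25/64) + (5/32)·log₂(5/32) + (3/64)·log₂(3/64) + (15/64)·log₂(15/64) + (3/32)·log₂(3/32)]
  = 0.2873 + 0.5297 + 0.4184 + 0.2070 + 0.4906 + 0.3202
  = 2.2532 bits

I(U;V) = H(U) + H(V) - H(U,V)
  = 0.9544 + 1.2988 - 2.2532
  = 0.0000 bits

I(X;Y) = 0.0078 bits > I(U;V) = 0.0000 bits, so (X, Y) has the higher mutual information (stronger dependence).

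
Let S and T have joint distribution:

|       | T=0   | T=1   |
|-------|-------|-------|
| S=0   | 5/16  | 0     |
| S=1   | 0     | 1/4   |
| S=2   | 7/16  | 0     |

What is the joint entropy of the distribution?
H(S,T) = -Σ P(S,T) log₂ P(S,T), summed over the non-zero cells:
H(S,T) = -[(5/16)·log₂(5/16) + (1/4)·log₂(1/4) + (7/16)·log₂(7/16)]
  = 0.5244 + 0.5000 + 0.5218
  = 1.5462 bits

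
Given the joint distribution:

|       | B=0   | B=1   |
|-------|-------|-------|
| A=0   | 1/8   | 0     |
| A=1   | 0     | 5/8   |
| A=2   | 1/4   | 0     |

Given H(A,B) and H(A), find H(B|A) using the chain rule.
From the chain rule: H(A,B) = H(A) + H(B|A)
Therefore: H(B|A) = H(A,B) - H(A)

H(A,B) = -[(1/8)·log₂(1/8) + (5/8)·log₂(5/8) + (1/4)·log₂(1/4)]
  = 0.3750 + 0.4238 + 0.5000
  = 1.2988 bits
Marginal P(A) (row sums):
  P(A=0) = 1/8 + 0 = 1/8
  P(A=1) = 0 + 5/8 = 5/8
  P(A=2) = 1/4 + 0 = 1/4
H(A) = -[(1/8)·log₂(1/8) + (5/8)·log₂(5/8) + (1/4)·log₂(1/4)]
  = 0.3750 + 0.4238 + 0.5000
  = 1.2988 bits

H(B|A) = 1.2988 - 1.2988 = 0.0000 bits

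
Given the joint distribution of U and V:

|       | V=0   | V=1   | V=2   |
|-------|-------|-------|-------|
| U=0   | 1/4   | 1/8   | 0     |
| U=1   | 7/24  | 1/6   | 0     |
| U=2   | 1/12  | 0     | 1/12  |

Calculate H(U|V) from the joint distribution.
Marginal P(V) (column sums):
  P(V=0) = 1/4 + 7/24 + 1/12 = 5/8
  P(V=1) = 1/8 + 1/6 + 0 = 7/24
  P(V=2) = 0 + 0 + 1/12 = 1/12

H(U|V) = -Σ P(U,V)·log₂ P(U|V), where P(U|V) = P(U,V) / P(V)
  (cells with P(U,V) = 0 contribute 0)
  (U=0,V=0): P(U|V) = (1/4)/(5/8) = 2/5;  -(1/4)·log₂(2/5) = 0.3305
  (U=0,V=1): P(U|V) = (1/8)/(7/24) = 3/7;  -(1/8)·log₂(3/7) = 0.1528
  (U=1,V=0): P(U|V) = (7/24)/(5/8) = 7/15;  -(7/24)·log₂(7/15) = 0.3207
  (U=1,V=1): P(U|V) = (1/6)/(7/24) = 4/7;  -(1/6)·log₂(4/7) = 0.1346
  (U=2,V=0): P(U|V) = (1/12)/(5/8) = 2/15;  -(1/12)·log₂(2/15) = 0.2422
  (U=2,V=2): P(U|V) = (1/12)/(1/12) = 1;  -(1/12)·log₂(1) = 0.0000
H(U|V) = 0.3305 + 0.1528 + 0.3207 + 0.1346 + 0.2422 + 0.0000
  = 1.1808 bits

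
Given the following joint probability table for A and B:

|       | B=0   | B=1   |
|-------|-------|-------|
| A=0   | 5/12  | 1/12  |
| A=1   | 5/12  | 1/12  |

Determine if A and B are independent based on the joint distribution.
Marginal P(A) (row sums):
  P(A=0) = 5/12 + 1/12 = 1/2
  P(A=1) = 5/12 + 1/12 = 1/2
Marginal P(B) (column sums):
  P(B=0) = 5/12 + 5/12 = 5/6
  P(B=1) = 1/12 + 1/12 = 1/6

A and B are independent iff P(A=i,B=j) = P(A=i)·P(B=j) for every cell.
  P(A=0)·P(B=0) = 1/2 × 5/6 = 5/12 = P(A=0,B=0) ✓
  P(A=0)·P(B=1) = 1/2 × 1/6 = 1/12 = P(A=0,B=1) ✓
  P(A=1)·P(B=0) = 1/2 × 5/6 = 5/12 = P(A=1,B=0) ✓
  P(A=1)·P(B=1) = 1/2 × 1/6 = 1/12 = P(A=1,B=1) ✓

Yes, A and B are independent: every cell factors, so I(A;B) = 0 bits.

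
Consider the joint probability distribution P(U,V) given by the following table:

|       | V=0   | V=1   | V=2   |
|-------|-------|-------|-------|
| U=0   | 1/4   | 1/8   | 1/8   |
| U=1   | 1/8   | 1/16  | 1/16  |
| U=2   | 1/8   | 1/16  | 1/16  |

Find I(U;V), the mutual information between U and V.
Marginal P(U) (row sums):
  P(U=0) = 1/4 + 1/8 + 1/8 = 1/2
  P(U=1) = 1/8 + 1/16 + 1/16 = 1/4
  P(U=2) = 1/8 + 1/16 + 1/16 = 1/4
Marginal P(V) (column sums):
  P(V=0) = 1/4 + 1/8 + 1/8 = 1/2
  P(V=1) = 1/8 + 1/16 + 1/16 = 1/4
  P(V=2) = 1/8 + 1/16 + 1/16 = 1/4

H(U) = -[(1/2)·log₂(1/2) + (1/4)·log₂(1/4) + (1/4)·log₂(1/4)]
  = 0.5000 + 0.5000 + 0.5000
  = 1.5000 bits
H(V) = -[(1/2)·log₂(1/2) + (1/4)·log₂(1/4) + (1/4)·log₂(1/4)]
  = 0.5000 + 0.5000 + 0.5000
  = 1.5000 bits
H(U,V) = -[(1/4)·log₂(1/4) + (1/8)·log₂(1/8) + (1/8)·log₂(1/8) + (1/8)·log₂(1/8) + (1/16)·log₂(1/16) + (1/16)·log₂(1/16) + (1/8)·log₂(1/8) + (1/16)·log₂(1/16) + (1/16)·log₂(1/16)]
  = 0.5000 + 0.3750 + 0.3750 + 0.3750 + 0.2500 + 0.2500 + 0.3750 + 0.2500 + 0.2500
  = 3.0000 bits

I(U;V) = H(U) + H(V) - H(U,V)
  = 1.5000 + 1.5000 - 3.0000
  = 0.0000 bits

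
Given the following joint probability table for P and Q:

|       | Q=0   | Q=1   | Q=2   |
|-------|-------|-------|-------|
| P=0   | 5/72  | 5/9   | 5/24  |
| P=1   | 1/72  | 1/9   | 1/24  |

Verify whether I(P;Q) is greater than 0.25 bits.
Marginal P(P) (row sums):
  P(P=0) = 5/72 + 5/9 + 5/24 = 5/6
  P(P=1) = 1/72 + 1/9 + 1/24 = 1/6
Marginal P(Q) (column sums):
  P(Q=0) = 5/72 + 1/72 = 1/12
  P(Q=1) = 5/9 + 1/9 = 2/3
  P(Q=2) = 5/24 + 1/24 = 1/4

H(P) = -[(5/6)·log₂(5/6) + (1/6)·log₂(1/6)]
  = 0.2192 + 0.4308
  = 0.6500 bits
H(Q) = -[(1/12)·log₂(1/12) + (2/3)·log₂(2/3) + (1/4)·log₂(1/4)]
  = 0.2987 + 0.3900 + 0.5000
  = 1.1887 bits
H(P,Q) = -[(5/72)·log₂(5/72) + (5/9)·log₂(5/9) + (5/24)·log₂(5/24) + (1/72)·log₂(1/72) + (1/9)·log₂(1/9) + (1/24)·log₂(1/24)]
  = 0.2672 + 0.4711 + 0.4715 + 0.0857 + 0.3522 + 0.1910
  = 1.8387 bits

I(P;Q) = H(P) + H(Q) - H(P,Q)
  = 0.6500 + 1.1887 - 1.8387
  = 0.0000 bits

No. I(P;Q) = 0.0000 bits, which is ≤ 0.25 bits.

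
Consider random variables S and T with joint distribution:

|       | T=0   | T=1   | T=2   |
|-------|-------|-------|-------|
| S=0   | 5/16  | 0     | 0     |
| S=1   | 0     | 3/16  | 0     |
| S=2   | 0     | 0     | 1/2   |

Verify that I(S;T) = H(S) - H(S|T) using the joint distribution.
Left side, from I(S;T) = H(S) + H(T) - H(S,T):
Marginal P(S) (row sums):
  P(S=0) = 5/16 + 0 + 0 = 5/16
  P(S=1) = 0 + 3/16 + 0 = 3/16
  P(S=2) = 0 + 0 + 1/2 = 1/2
Marginal P(T) (column sums):
  P(T=0) = 5/16 + 0 + 0 = 5/16
  P(T=1) = 0 + 3/16 + 0 = 3/16
  P(T=2) = 0 + 0 + 1/2 = 1/2

H(S) = -[(5/16)·log₂(5/16) + (3/16)·log₂(3/16) + (1/2)·log₂(1/2)]
  = 0.5244 + 0.4528 + 0.5000
  = 1.4772 bits
H(T) = -[(5/16)·log₂(5/16) + (3/16)·log₂(3/16) + (1/2)·log₂(1/2)]
  = 0.5244 + 0.4528 + 0.5000
  = 1.4772 bits
H(S,T) = -[(5/16)·log₂(5/16) + (3/16)·log₂(3/16) + (1/2)·log₂(1/2)]
  = 0.5244 + 0.4528 + 0.5000
  = 1.4772 bits

I(S;T) = H(S) + H(T) - H(S,T)
  = 1.4772 + 1.4772 - 1.4772
  = 1.4772 bits

Right side, with H(S|T) computed directly from the conditional probabilities:
H(S|T) = -Σ P(S,T)·log₂ P(S|T), where P(S|T) = P(S,T) / P(T)
  (cells with P(S,T) = 0 contribute 0)
  (S=0,T=0): P(S|T) = (5/16)/(5/16) = 1;  -(5/16)·log₂(1) = 0.0000
  (S=1,T=1): P(S|T) = (3/16)/(3/16) = 1;  -(3/16)·log₂(1) = 0.0000
  (S=2,T=2): P(S|T) = (1/2)/(1/2) = 1;  -(1/2)·log₂(1) = 0.0000
H(S|T) = 0.0000 + 0.0000 + 0.0000
  = 0.0000 bits
H(S) - H(S|T) = 1.4772 - 0.0000 = 1.4772 bits

Both sides equal 1.4772 bits, so I(S;T) = H(S) - H(S|T) ✓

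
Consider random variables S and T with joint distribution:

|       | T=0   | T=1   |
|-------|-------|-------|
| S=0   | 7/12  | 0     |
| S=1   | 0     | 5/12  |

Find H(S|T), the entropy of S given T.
Marginal P(T) (column sums):
  P(T=0) = 7/12 + 0 = 7/12
  P(T=1) = 0 + 5/12 = 5/12

H(S|T) = -Σ P(S,T)·log₂ P(S|T), where P(S|T) = P(S,T) / P(T)
  (cells with P(S,T) = 0 contribute 0)
  (S=0,T=0): P(S|T) = (7/12)/(7/12) = 1;  -(7/12)·log₂(1) = 0.0000
  (S=1,T=1): P(S|T) = (5/12)/(5/12) = 1;  -(5/12)·log₂(1) = 0.0000
H(S|T) = 0.0000 + 0.0000
  = 0.0000 bits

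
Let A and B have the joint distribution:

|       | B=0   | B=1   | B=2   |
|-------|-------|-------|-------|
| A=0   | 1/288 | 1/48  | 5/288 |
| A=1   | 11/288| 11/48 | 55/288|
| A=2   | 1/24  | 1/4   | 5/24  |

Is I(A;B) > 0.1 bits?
Marginal P(A) (row sums):
  P(A=0) = 1/288 + 1/48 + 5/288 = 1/24
  P(A=1) = 11/288 + 11/48 + 55/288 = 11/24
  P(A=2) = 1/24 + 1/4 + 5/24 = 1/2
Marginal P(B) (column sums):
  P(B=0) = 1/288 + 11/288 + 1/24 = 1/12
  P(B=1) = 1/48 + 11/48 + 1/4 = 1/2
  P(B=2) = 5/288 + 55/288 + 5/24 = 5/12

H(A) = -[(1/24)·log₂(1/24) + (11/24)·log₂(11/24) + (1/2)·log₂(1/2)]
  = 0.1910 + 0.5159 + 0.5000
  = 1.2069 bits
H(B) = -[(1/12)·log₂(1/12) + (1/2)·log₂(1/2) + (5/12)·log₂(5/12)]
  = 0.2987 + 0.5000 + 0.5263
  = 1.3250 bits
H(A,B) = -[(1/288)·log₂(1/288) + (1/48)·log₂(1/48) + (5/288)·log₂(5/288) + (11/288)·log₂(11/288) + (11/48)·log₂(11/48) + (55/288)·log₂(55/288) + (1/24)·log₂(1/24) + (1/4)·log₂(1/4) + (5/24)·log₂(5/24)]
  = 0.0284 + 0.1164 + 0.1015 + 0.1799 + 0.4871 + 0.4561 + 0.1910 + 0.5000 + 0.4715
  = 2.5319 bits

I(A;B) = H(A) + H(B) - H(A,B)
  = 1.2069 + 1.3250 - 2.5319
  = 0.0000 bits

No. I(A;B) = 0.0000 bits, which is ≤ 0.1 bits.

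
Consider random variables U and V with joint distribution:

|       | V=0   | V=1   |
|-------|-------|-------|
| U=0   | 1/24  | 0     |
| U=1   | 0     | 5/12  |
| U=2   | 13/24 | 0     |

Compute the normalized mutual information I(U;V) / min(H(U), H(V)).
Marginal P(U) (row sums):
  P(U=0) = 1/24 + 0 = 1/24
  P(U=1) = 0 + 5/12 = 5/12
  P(U=2) = 13/24 + 0 = 13/24
Marginal P(V) (column sums):
  P(V=0) = 1/24 + 0 + 13/24 = 7/12
  P(V=1) = 0 + 5/12 + 0 = 5/12

H(U) = -[(1/24)·log₂(1/24) + (5/12)·log₂(5/12) + (13/24)·log₂(13/24)]
  = 0.1910 + 0.5263 + 0.4791
  = 1.1964 bits
H(V) = -[(7/12)·log₂(7/12) + (5/12)·log₂(5/12)]
  = 0.4536 + 0.5263
  = 0.9799 bits
H(U,V) = -[(1/24)·log₂(1/24) + (5/12)·log₂(5/12) + (13/24)·log₂(13/24)]
  = 0.1910 + 0.5263 + 0.4791
  = 1.1964 bits

I(U;V) = H(U) + H(V) - H(U,V)
  = 1.1964 + 0.9799 - 1.1964
  = 0.9799 bits

min(H(U), H(V)) = min(1.1964, 0.9799) = 0.9799 bits
Normalized MI = 0.9799 / 0.9799 = 1.0000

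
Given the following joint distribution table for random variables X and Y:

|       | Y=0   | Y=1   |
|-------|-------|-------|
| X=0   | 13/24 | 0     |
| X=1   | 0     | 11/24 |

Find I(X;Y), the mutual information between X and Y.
Marginal P(X) (row sums):
  P(X=0) = 13/24 + 0 = 13/24
  P(X=1) = 0 + 11/24 = 11/24
Marginal P(Y) (column sums):
  P(Y=0) = 13/24 + 0 = 13/24
  P(Y=1) = 0 + 11/24 = 11/24

H(X) = -[(13/24)·log₂(13/24) + (11/24)·log₂(11/24)]
  = 0.4791 + 0.5159
  = 0.9950 bits
H(Y) = -[(13/24)·log₂(13/24) + (11/24)·log₂(11/24)]
  = 0.4791 + 0.5159
  = 0.9950 bits
H(X,Y) = -[(13/24)·log₂(13/24) + (11/24)·log₂(11/24)]
  = 0.4791 + 0.5159
  = 0.9950 bits

I(X;Y) = H(X) + H(Y) - H(X,Y)
  = 0.9950 + 0.9950 - 0.9950
  = 0.9950 bits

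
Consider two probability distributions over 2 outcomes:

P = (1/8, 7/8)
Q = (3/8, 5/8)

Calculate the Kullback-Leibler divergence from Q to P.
D(P||Q) = Σ P(i) log₂(P(i)/Q(i))
  i=0: (1/8) × log₂((1/8)/(3/8)) = (1/8) × log₂(1/3) = -0.1981
  i=1: (7/8) × log₂((7/8)/(5/8)) = (7/8) × log₂(7/5) = 0.4247
D(P||Q) = -0.1981 + 0.4247
  = 0.2266 bits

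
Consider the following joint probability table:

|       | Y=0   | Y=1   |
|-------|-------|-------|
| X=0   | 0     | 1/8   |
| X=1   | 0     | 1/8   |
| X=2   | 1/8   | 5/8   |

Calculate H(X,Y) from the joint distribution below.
H(X,Y) = -Σ P(X,Y) log₂ P(X,Y), summed over the non-zero cells:
H(X,Y) = -[(1/8)·log₂(1/8) + (1/8)·log₂(1/8) + (1/8)·log₂(1/8) + (5/8)·log₂(5/8)]
  = 0.3750 + 0.3750 + 0.3750 + 0.4238
  = 1.5488 bits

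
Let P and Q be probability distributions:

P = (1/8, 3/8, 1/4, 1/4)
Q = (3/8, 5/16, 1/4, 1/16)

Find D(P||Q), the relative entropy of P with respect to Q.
D(P||Q) = Σ P(i) log₂(P(i)/Q(i))
  i=0: (1/8) × log₂((1/8)/(3/8)) = (1/8) × log₂(1/3) = -0.1981
  i=1: (3/8) × log₂((3/8)/(5/16)) = (3/8) × log₂(6/5) = 0.0986
  i=2: (1/4) × log₂((1/4)/(1/4)) = (1/4) × log₂(1) = 0.0000
  i=3: (1/4) × log₂((1/4)/(1/16)) = (1/4) × log₂(4) = 0.5000
D(P||Q) = -0.1981 + 0.0986 + 0.0000 + 0.5000
  = 0.4005 bits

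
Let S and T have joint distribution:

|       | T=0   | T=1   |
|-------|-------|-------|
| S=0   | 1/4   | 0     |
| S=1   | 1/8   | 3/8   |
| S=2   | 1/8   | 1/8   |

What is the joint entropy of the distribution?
H(S,T) = -Σ P(S,T) log₂ P(S,T), summed over the non-zero cells:
H(S,T) = -[(1/4)·log₂(1/4) + (1/8)·log₂(1/8) + (3/8)·log₂(3/8) + (1/8)·log₂(1/8) + (1/8)·log₂(1/8)]
  = 0.5000 + 0.3750 + 0.5306 + 0.3750 + 0.3750
  = 2.1556 bits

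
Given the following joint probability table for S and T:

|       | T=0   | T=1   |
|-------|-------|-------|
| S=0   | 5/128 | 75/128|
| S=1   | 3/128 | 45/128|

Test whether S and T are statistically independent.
Marginal P(S) (row sums):
  P(S=0) = 5/128 + 75/128 = 5/8
  P(S=1) = 3/128 + 45/128 = 3/8
Marginal P(T) (column sums):
  P(T=0) = 5/128 + 3/128 = 1/16
  P(T=1) = 75/128 + 45/128 = 15/16

S and T are independent iff P(S=i,T=j) = P(S=i)·P(T=j) for every cell.
  P(S=0)·P(T=0) = 5/8 × 1/16 = 5/128 = P(S=0,T=0) ✓
  P(S=0)·P(T=1) = 5/8 × 15/16 = 75/128 = P(S=0,T=1) ✓
  P(S=1)·P(T=0) = 3/8 × 1/16 = 3/128 = P(S=1,T=0) ✓
  P(S=1)·P(T=1) = 3/8 × 15/16 = 45/128 = P(S=1,T=1) ✓

Yes, S and T are independent: every cell factors, so I(S;T) = 0 bits.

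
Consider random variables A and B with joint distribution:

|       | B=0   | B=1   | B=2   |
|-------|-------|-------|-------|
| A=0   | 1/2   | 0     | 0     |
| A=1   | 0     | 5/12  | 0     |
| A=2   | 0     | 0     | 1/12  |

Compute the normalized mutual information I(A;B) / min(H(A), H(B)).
Marginal P(A) (row sums):
  P(A=0) = 1/2 + 0 + 0 = 1/2
  P(A=1) = 0 + 5/12 + 0 = 5/12
  P(A=2) = 0 + 0 + 1/12 = 1/12
Marginal P(B) (column sums):
  P(B=0) = 1/2 + 0 + 0 = 1/2
  P(B=1) = 0 + 5/12 + 0 = 5/12
  P(B=2) = 0 + 0 + 1/12 = 1/12

H(A) = -[(1/2)·log₂(1/2) + (5/12)·log₂(5/12) + (1/12)·log₂(1/12)]
  = 0.5000 + 0.5263 + 0.2987
  = 1.3250 bits
H(B) = -[(1/2)·log₂(1/2) + (5/12)·log₂(5/12) + (1/12)·log₂(1/12)]
  = 0.5000 + 0.5263 + 0.2987
  = 1.3250 bits
H(A,B) = -[(1/2)·log₂(1/2) + (5/12)·log₂(5/12) + (1/12)·log₂(1/12)]
  = 0.5000 + 0.5263 + 0.2987
  = 1.3250 bits

I(A;B) = H(A) + H(B) - H(A,B)
  = 1.3250 + 1.3250 - 1.3250
  = 1.3250 bits

min(H(A), H(B)) = min(1.3250, 1.3250) = 1.3250 bits
Normalized MI = 1.3250 / 1.3250 = 1.0000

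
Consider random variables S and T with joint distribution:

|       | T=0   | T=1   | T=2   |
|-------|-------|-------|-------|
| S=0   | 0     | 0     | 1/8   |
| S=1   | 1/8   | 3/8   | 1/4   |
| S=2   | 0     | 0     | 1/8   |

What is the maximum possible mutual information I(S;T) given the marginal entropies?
The upper bound on mutual information is I(S;T) ≤ min(H(S), H(T)).

Marginal P(S) (row sums):
  P(S=0) = 0 + 0 + 1/8 = 1/8
  P(S=1) = 1/8 + 3/8 + 1/4 = 3/4
  P(S=2) = 0 + 0 + 1/8 = 1/8
Marginal P(T) (column sums):
  P(T=0) = 0 + 1/8 + 0 = 1/8
  P(T=1) = 0 + 3/8 + 0 = 3/8
  P(T=2) = 1/8 + 1/4 + 1/8 = 1/2

H(S) = -[(1/8)·log₂(1/8) + (3/4)·log₂(3/4) + (1/8)·log₂(1/8)]
  = 0.3750 + 0.3113 + 0.3750
  = 1.0613 bits
H(T) = -[(1/8)·log₂(1/8) + (3/8)·log₂(3/8) + (1/2)·log₂(1/2)]
  = 0.3750 + 0.5306 + 0.5000
  = 1.4056 bits

Maximum possible I(S;T) = min(1.0613, 1.4056) = 1.0613 bits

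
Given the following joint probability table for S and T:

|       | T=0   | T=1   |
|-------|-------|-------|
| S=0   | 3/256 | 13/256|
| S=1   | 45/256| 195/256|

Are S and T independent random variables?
Marginal P(S) (row sums):
  P(S=0) = 3/256 + 13/256 = 1/16
  P(S=1) = 45/256 + 195/256 = 15/16
Marginal P(T) (column sums):
  P(T=0) = 3/256 + 45/256 = 3/16
  P(T=1) = 13/256 + 195/256 = 13/16

S and T are independent iff P(S=i,T=j) = P(S=i)·P(T=j) for every cell.
  P(S=0)·P(T=0) = 1/16 × 3/16 = 3/256 = P(S=0,T=0) ✓
  P(S=0)·P(T=1) = 1/16 × 13/16 = 13/256 = P(S=0,T=1) ✓
  P(S=1)·P(T=0) = 15/16 × 3/16 = 45/256 = P(S=1,T=0) ✓
  P(S=1)·P(T=1) = 15/16 × 13/16 = 195/256 = P(S=1,T=1) ✓

Yes, S and T are independent: every cell factors, so I(S;T) = 0 bits.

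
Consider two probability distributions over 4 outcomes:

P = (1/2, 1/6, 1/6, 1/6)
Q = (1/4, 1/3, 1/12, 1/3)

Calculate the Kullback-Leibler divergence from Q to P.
D(P||Q) = Σ P(i) log₂(P(i)/Q(i))
  i=0: (1/2) × log₂((1/2)/(1/4)) = (1/2) × log₂(2) = 0.5000
  i=1: (1/6) × log₂((1/6)/(1/3)) = (1/6) × log₂(1/2) = -0.1667
  i=2: (1/6) × log₂((1/6)/(1/12)) = (1/6) × log₂(2) = 0.1667
  i=3: (1/6) × log₂((1/6)/(1/3)) = (1/6) × log₂(1/2) = -0.1667
D(P||Q) = 0.5000 - 0.1667 + 0.1667 - 0.1667
  = 0.3333 bits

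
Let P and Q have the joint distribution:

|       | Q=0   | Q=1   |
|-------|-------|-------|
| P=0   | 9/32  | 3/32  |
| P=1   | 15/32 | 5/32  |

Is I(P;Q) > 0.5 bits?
Marginal P(P) (row sums):
  P(P=0) = 9/32 + 3/32 = 3/8
  P(P=1) = 15/32 + 5/32 = 5/8
Marginal P(Q) (column sums):
  P(Q=0) = 9/32 + 15/32 = 3/4
  P(Q=1) = 3/32 + 5/32 = 1/4

H(P) = -[(3/8)·log₂(3/8) + (5/8)·log₂(5/8)]
  = 0.5306 + 0.4238
  = 0.9544 bits
H(Q) = -[(3/4)·log₂(3/4) + (1/4)·log₂(1/4)]
  = 0.3113 + 0.5000
  = 0.8113 bits
H(P,Q) = -[(9/32)·log₂(9/32) + (3/32)·log₂(3/32) + (15/32)·log₂(15/32) + (5/32)·log₂(5/32)]
  = 0.5147 + 0.3202 + 0.5124 + 0.4184
  = 1.7657 bits

I(P;Q) = H(P) + H(Q) - H(P,Q)
  = 0.9544 + 0.8113 - 1.7657
  = 0.0000 bits

No. I(P;Q) = 0.0000 bits, which is ≤ 0.5 bits.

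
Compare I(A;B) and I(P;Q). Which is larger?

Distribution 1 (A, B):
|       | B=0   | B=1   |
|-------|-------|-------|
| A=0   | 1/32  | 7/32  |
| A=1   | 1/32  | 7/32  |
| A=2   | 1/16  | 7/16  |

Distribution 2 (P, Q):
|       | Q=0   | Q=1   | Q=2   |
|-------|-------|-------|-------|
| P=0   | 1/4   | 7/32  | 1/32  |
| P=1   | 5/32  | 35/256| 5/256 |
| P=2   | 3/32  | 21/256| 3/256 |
Distribution 1 (A, B):
Marginal P(A) (row sums):
  P(A=0) = 1/32 + 7/32 = 1/4
  P(A=1) = 1/32 + 7/32 = 1/4
  P(A=2) = 1/16 + 7/16 = 1/2
Marginal P(B) (column sums):
  P(B=0) = 1/32 + 1/32 + 1/16 = 1/8
  P(B=1) = 7/32 + 7/32 + 7/16 = 7/8

H(A) = -[(1/4)·log₂(1/4) + (1/4)·log₂(1/4) + (1/2)·log₂(1/2)]
  = 0.5000 + 0.5000 + 0.5000
  = 1.5000 bits
H(B) = -[(1/8)·log₂(1/8) + (7/8)·log₂(7/8)]
  = 0.3750 + 0.1686
  = 0.5436 bits
H(A,B) = -[(1/32)·log₂(1/32) + (7/32)·log₂(7/32) + (1/32)·log₂(1/32) + (7/32)·log₂(7/32) + (1/16)·log₂(1/16) + (7/16)·log₂(7/16)]
  = 0.1563 + 0.4796 + 0.1563 + 0.4796 + 0.2500 + 0.5218
  = 2.0436 bits

I(A;B) = H(A) + H(B) - H(A,B)
  = 1.5000 + 0.5436 - 2.0436
  = 0.0000 bits

Distribution 2 (P, Q):
Marginal P(P) (row sums):
  P(P=0) = 1/4 + 7/32 + 1/32 = 1/2
  P(P=1) = 5/32 + 35/256 + 5/256 = 5/16
  P(P=2) = 3/32 + 21/256 + 3/256 = 3/16
Marginal P(Q) (column sums):
  P(Q=0) = 1/4 + 5/32 + 3/32 = 1/2
  P(Q=1) = 7/32 + 35/256 + 21/256 = 7/16
  P(Q=2) = 1/32 + 5/256 + 3/256 = 1/16

H(P) = -[(1/2)·log₂(1/2) + (5/16)·log₂(5/16) + (3/16)·log₂(3/16)]
  = 0.5000 + 0.5244 + 0.4528
  = 1.4772 bits
H(Q) = -[(1/2)·log₂(1/2) + (7/16)·log₂(7/16) + (1/16)·log₂(1/16)]
  = 0.5000 + 0.5218 + 0.2500
  = 1.2718 bits
H(P,Q) = -[(1/4)·log₂(1/4) + (7/32)·log₂(7/32) + (1/32)·log₂(1/32) + (5/32)·log₂(5/32) + (35/256)·log₂(35/256) + (5/256)·log₂(5/256) + (3/32)·log₂(3/32) + (21/256)·log₂(21/256) + (3/256)·log₂(3/256)]
  = 0.5000 + 0.4796 + 0.1563 + 0.4184 + 0.3925 + 0.1109 + 0.3202 + 0.2959 + 0.0752
  = 2.7490 bits

I(P;Q) = H(P) + H(Q) - H(P,Q)
  = 1.4772 + 1.2718 - 2.7490
  = 0.0000 bits

Both joint tables factor as the product of their marginals, so I(A;B) = I(P;Q) = 0 bits: neither is larger (both pairs are independent).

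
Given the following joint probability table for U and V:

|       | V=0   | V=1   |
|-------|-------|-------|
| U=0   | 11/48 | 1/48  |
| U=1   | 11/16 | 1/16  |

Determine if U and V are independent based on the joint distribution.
Marginal P(U) (row sums):
  P(U=0) = 11/48 + 1/48 = 1/4
  P(U=1) = 11/16 + 1/16 = 3/4
Marginal P(V) (column sums):
  P(V=0) = 11/48 + 11/16 = 11/12
  P(V=1) = 1/48 + 1/16 = 1/12

U and V are independent iff P(U=i,V=j) = P(U=i)·P(V=j) for every cell.
  P(U=0)·P(V=0) = 1/4 × 11/12 = 11/48 = P(U=0,V=0) ✓
  P(U=0)·P(V=1) = 1/4 × 1/12 = 1/48 = P(U=0,V=1) ✓
  P(U=1)·P(V=0) = 3/4 × 11/12 = 11/16 = P(U=1,V=0) ✓
  P(U=1)·P(V=1) = 3/4 × 1/12 = 1/16 = P(U=1,V=1) ✓

Yes, U and V are independent: every cell factors, so I(U;V) = 0 bits.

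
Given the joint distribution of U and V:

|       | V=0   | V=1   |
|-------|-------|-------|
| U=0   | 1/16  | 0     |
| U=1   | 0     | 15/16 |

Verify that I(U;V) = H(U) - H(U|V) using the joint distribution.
Left side, from I(U;V) = H(U) + H(V) - H(U,V):
Marginal P(U) (row sums):
  P(U=0) = 1/16 + 0 = 1/16
  P(U=1) = 0 + 15/16 = 15/16
Marginal P(V) (column sums):
  P(V=0) = 1/16 + 0 = 1/16
  P(V=1) = 0 + 15/16 = 15/16

H(U) = -[(1/16)·log₂(1/16) + (15/16)·log₂(15/16)]
  = 0.2500 + 0.0873
  = 0.3373 bits
H(V) = -[(1/16)·log₂(1/16) + (15/16)·log₂(15/16)]
  = 0.2500 + 0.0873
  = 0.3373 bits
H(U,V) = -[(1/16)·log₂(1/16) + (15/16)·log₂(15/16)]
  = 0.2500 + 0.0873
  = 0.3373 bits

I(U;V) = H(U) + H(V) - H(U,V)
  = 0.3373 + 0.3373 - 0.3373
  = 0.3373 bits

Right side, with H(U|V) computed directly from the conditional probabilities:
H(U|V) = -Σ P(U,V)·log₂ P(U|V), where P(U|V) = P(U,V) / P(V)
  (cells with P(U,V) = 0 contribute 0)
  (U=0,V=0): P(U|V) = (1/16)/(1/16) = 1;  -(1/16)·log₂(1) = 0.0000
  (U=1,V=1): P(U|V) = (15/16)/(15/16) = 1;  -(15/16)·log₂(1) = 0.0000
H(U|V) = 0.0000 + 0.0000
  = 0.0000 bits
H(U) - H(U|V) = 0.3373 - 0.0000 = 0.3373 bits

Both sides equal 0.3373 bits, so I(U;V) = H(U) - H(U|V) ✓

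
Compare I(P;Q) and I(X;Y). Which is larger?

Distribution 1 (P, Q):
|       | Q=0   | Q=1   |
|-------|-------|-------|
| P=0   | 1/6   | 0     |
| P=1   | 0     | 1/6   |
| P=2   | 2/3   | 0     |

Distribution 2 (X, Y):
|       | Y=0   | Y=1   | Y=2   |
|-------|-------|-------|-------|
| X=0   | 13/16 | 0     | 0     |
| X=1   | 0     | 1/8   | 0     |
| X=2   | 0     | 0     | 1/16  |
Distribution 1 (P, Q):
Marginal P(P) (row sums):
  P(P=0) = 1/6 + 0 = 1/6
  P(P=1) = 0 + 1/6 = 1/6
  P(P=2) = 2/3 + 0 = 2/3
Marginal P(Q) (column sums):
  P(Q=0) = 1/6 + 0 + 2/3 = 5/6
  P(Q=1) = 0 + 1/6 + 0 = 1/6

H(P) = -[(1/6)·log₂(1/6) + (1/6)·log₂(1/6) + (2/3)·log₂(2/3)]
  = 0.4308 + 0.4308 + 0.3900
  = 1.2516 bits
H(Q) = -[(5/6)·log₂(5/6) + (1/6)·log₂(1/6)]
  = 0.2192 + 0.4308
  = 0.6500 bits
H(P,Q) = -[(1/6)·log₂(1/6) + (1/6)·log₂(1/6) + (2/3)·log₂(2/3)]
  = 0.4308 + 0.4308 + 0.3900
  = 1.2516 bits

I(P;Q) = H(P) + H(Q) - H(P,Q)
  = 1.2516 + 0.6500 - 1.2516
  = 0.6500 bits

Distribution 2 (X, Y):
Marginal P(X) (row sums):
  P(X=0) = 13/16 + 0 + 0 = 13/16
  P(X=1) = 0 + 1/8 + 0 = 1/8
  P(X=2) = 0 + 0 + 1/16 = 1/16
Marginal P(Y) (column sums):
  P(Y=0) = 13/16 + 0 + 0 = 13/16
  P(Y=1) = 0 + 1/8 + 0 = 1/8
  P(Y=2) = 0 + 0 + 1/16 = 1/16

H(X) = -[(13/16)·log₂(13/16) + (1/8)·log₂(1/8) + (1/16)·log₂(1/16)]
  = 0.2434 + 0.3750 + 0.2500
  = 0.8684 bits
H(Y) = -[(13/16)·log₂(13/16) + (1/8)·log₂(1/8) + (1/16)·log₂(1/16)]
  = 0.2434 + 0.3750 + 0.2500
  = 0.8684 bits
H(X,Y) = -[(13/16)·log₂(13/16) + (1/8)·log₂(1/8) + (1/16)·log₂(1/16)]
  = 0.2434 + 0.3750 + 0.2500
  = 0.8684 bits

I(X;Y) = H(X) + H(Y) - H(X,Y)
  = 0.8684 + 0.8684 - 0.8684
  = 0.8684 bits

I(X;Y) = 0.8684 bits > I(P;Q) = 0.6500 bits, so (X, Y) has the higher mutual information (stronger dependence).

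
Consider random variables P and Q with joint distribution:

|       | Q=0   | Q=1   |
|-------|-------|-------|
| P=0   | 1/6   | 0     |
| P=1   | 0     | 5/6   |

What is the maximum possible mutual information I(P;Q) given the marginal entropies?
The upper bound on mutual information is I(P;Q) ≤ min(H(P), H(Q)).

Marginal P(P) (row sums):
  P(P=0) = 1/6 + 0 = 1/6
  P(P=1) = 0 + 5/6 = 5/6
Marginal P(Q) (column sums):
  P(Q=0) = 1/6 + 0 = 1/6
  P(Q=1) = 0 + 5/6 = 5/6

H(P) = -[(1/6)·log₂(1/6) + (5/6)·log₂(5/6)]
  = 0.4308 + 0.2192
  = 0.6500 bits
H(Q) = -[(1/6)·log₂(1/6) + (5/6)·log₂(5/6)]
  = 0.4308 + 0.2192
  = 0.6500 bits

Maximum possible I(P;Q) = min(0.6500, 0.6500) = 0.6500 bits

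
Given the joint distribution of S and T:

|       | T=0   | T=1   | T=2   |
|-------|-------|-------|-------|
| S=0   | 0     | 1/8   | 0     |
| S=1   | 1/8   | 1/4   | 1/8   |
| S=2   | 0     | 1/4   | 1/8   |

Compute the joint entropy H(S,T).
H(S,T) = -Σ P(S,T) log₂ P(S,T), summed over the non-zero cells:
H(S,T) = -[(1/8)·log₂(1/8) + (1/8)·log₂(1/8) + (1/4)·log₂(1/4) + (1/8)·log₂(1/8) + (1/4)·log₂(1/4) + (1/8)·log₂(1/8)]
  = 0.3750 + 0.3750 + 0.5000 + 0.3750 + 0.5000 + 0.3750
  = 2.5000 bits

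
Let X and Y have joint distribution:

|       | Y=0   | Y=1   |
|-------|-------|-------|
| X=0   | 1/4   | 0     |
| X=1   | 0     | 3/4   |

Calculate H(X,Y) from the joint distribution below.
H(X,Y) = -Σ P(X,Y) log₂ P(X,Y), summed over the non-zero cells:
H(X,Y) = -[(1/4)·log₂(1/4) + (3/4)·log₂(3/4)]
  = 0.5000 + 0.3113
  = 0.8113 bits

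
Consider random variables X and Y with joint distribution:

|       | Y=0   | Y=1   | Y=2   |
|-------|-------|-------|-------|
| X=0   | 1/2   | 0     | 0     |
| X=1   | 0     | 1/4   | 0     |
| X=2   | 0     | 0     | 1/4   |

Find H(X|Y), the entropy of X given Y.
Marginal P(Y) (column sums):
  P(Y=0) = 1/2 + 0 + 0 = 1/2
  P(Y=1) = 0 + 1/4 + 0 = 1/4
  P(Y=2) = 0 + 0 + 1/4 = 1/4

H(X|Y) = -Σ P(X,Y)·log₂ P(X|Y), where P(X|Y) = P(X,Y) / P(Y)
  (cells with P(X,Y) = 0 contribute 0)
  (X=0,Y=0): P(X|Y) = (1/2)/(1/2) = 1;  -(1/2)·log₂(1) = 0.0000
  (X=1,Y=1): P(X|Y) = (1/4)/(1/4) = 1;  -(1/4)·log₂(1) = 0.0000
  (X=2,Y=2): P(X|Y) = (1/4)/(1/4) = 1;  -(1/4)·log₂(1) = 0.0000
H(X|Y) = 0.0000 + 0.0000 + 0.0000
  = 0.0000 bits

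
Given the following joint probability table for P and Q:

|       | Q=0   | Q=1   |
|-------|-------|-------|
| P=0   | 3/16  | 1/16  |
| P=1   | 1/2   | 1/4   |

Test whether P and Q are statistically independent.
Marginal P(P) (row sums):
  P(P=0) = 3/16 + 1/16 = 1/4
  P(P=1) = 1/2 + 1/4 = 3/4
Marginal P(Q) (column sums):
  P(Q=0) = 3/16 + 1/2 = 11/16
  P(Q=1) = 1/16 + 1/4 = 5/16

P and Q are independent iff P(P=i,Q=j) = P(P=i)·P(Q=j) for every cell.
  P(P=0)·P(Q=0) = 1/4 × 11/16 = 11/64, but P(P=0,Q=0) = 3/16 ✗

No, P and Q are not independent. Quantitatively, I(P;Q) > 0:

H(P) = -[(1/4)·log₂(1/4) + (3/4)·log₂(3/4)]
  = 0.5000 + 0.3113
  = 0.8113 bits
H(Q) = -[(11/16)·log₂(11/16) + (5/16)·log₂(5/16)]
  = 0.3716 + 0.5244
  = 0.8960 bits
H(P,Q) = -[(3/16)·log₂(3/16) + (1/16)·log₂(1/16) + (1/2)·log₂(1/2) + (1/4)·log₂(1/4)]
  = 0.4528 + 0.2500 + 0.5000 + 0.5000
  = 1.7028 bits
I(P;Q) = H(P) + H(Q) - H(P,Q) = 0.8113 + 0.8960 - 1.7028 = 0.0045 bits > 0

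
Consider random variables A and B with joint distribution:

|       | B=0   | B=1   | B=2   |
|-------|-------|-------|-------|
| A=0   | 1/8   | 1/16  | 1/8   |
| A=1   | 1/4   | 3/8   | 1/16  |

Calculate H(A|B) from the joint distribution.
Marginal P(B) (column sums):
  P(B=0) = 1/8 + 1/4 = 3/8
  P(B=1) = 1/16 + 3/8 = 7/16
  P(B=2) = 1/8 + 1/16 = 3/16

H(A|B) = -Σ P(A,B)·log₂ P(A|B), where P(A|B) = P(A,B) / P(B)
  (A=0,B=0): P(A|B) = (1/8)/(3/8) = 1/3;  -(1/8)·log₂(1/3) = 0.1981
  (A=0,B=1): P(A|B) = (1/16)/(7/16) = 1/7;  -(1/16)·log₂(1/7) = 0.1755
  (A=0,B=2): P(A|B) = (1/8)/(3/16) = 2/3;  -(1/8)·log₂(2/3) = 0.0731
  (A=1,B=0): P(A|B) = (1/4)/(3/8) = 2/3;  -(1/4)·log₂(2/3) = 0.1462
  (A=1,B=1): P(A|B) = (3/8)/(7/16) = 6/7;  -(3/8)·log₂(6/7) = 0.0834
  (A=1,B=2): P(A|B) = (1/16)/(3/16) = 1/3;  -(1/16)·log₂(1/3) = 0.0991
H(A|B) = 0.1981 + 0.1755 + 0.0731 + 0.1462 + 0.0834 + 0.0991
  = 0.7754 bits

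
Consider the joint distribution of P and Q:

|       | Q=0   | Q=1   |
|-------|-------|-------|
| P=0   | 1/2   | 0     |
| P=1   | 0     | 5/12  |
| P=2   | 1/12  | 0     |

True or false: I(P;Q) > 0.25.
Marginal P(P) (row sums):
  P(P=0) = 1/2 + 0 = 1/2
  P(P=1) = 0 + 5/12 = 5/12
  P(P=2) = 1/12 + 0 = 1/12
Marginal P(Q) (column sums):
  P(Q=0) = 1/2 + 0 + 1/12 = 7/12
  P(Q=1) = 0 + 5/12 + 0 = 5/12

H(P) = -[(1/2)·log₂(1/2) + (5/12)·log₂(5/12) + (1/12)·log₂(1/12)]
  = 0.5000 + 0.5263 + 0.2987
  = 1.3250 bits
H(Q) = -[(7/12)·log₂(7/12) + (5/12)·log₂(5/12)]
  = 0.4536 + 0.5263
  = 0.9799 bits
H(P,Q) = -[(1/2)·log₂(1/2) + (5/12)·log₂(5/12) + (1/12)·log₂(1/12)]
  = 0.5000 + 0.5263 + 0.2987
  = 1.3250 bits

I(P;Q) = H(P) + H(Q) - H(P,Q)
  = 1.3250 + 0.9799 - 1.3250
  = 0.9799 bits

True. I(P;Q) = 0.9799 bits, which is > 0.25 bits.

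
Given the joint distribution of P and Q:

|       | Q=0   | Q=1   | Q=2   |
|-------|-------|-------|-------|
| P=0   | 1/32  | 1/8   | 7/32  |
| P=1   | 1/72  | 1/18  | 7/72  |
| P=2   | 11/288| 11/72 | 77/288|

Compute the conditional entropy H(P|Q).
Marginal P(Q) (column sums):
  P(Q=0) = 1/32 + 1/72 + 11/288 = 1/12
  P(Q=1) = 1/8 + 1/18 + 11/72 = 1/3
  P(Q=2) = 7/32 + 7/72 + 77/288 = 7/12

H(P|Q) = -Σ P(P,Q)·log₂ P(P|Q), where P(P|Q) = P(P,Q) / P(Q)
  (P=0,Q=0): P(P|Q) = (1/32)/(1/12) = 3/8;  -(1/32)·log₂(3/8) = 0.0442
  (P=0,Q=1): P(P|Q) = (1/8)/(1/3) = 3/8;  -(1/8)·log₂(3/8) = 0.1769
  (P=0,Q=2): P(P|Q) = (7/32)/(7/12) = 3/8;  -(7/32)·log₂(3/8) = 0.3095
  (P=1,Q=0): P(P|Q) = (1/72)/(1/12) = 1/6;  -(1/72)·log₂(1/6) = 0.0359
  (P=1,Q=1): P(P|Q) = (1/18)/(1/3) = 1/6;  -(1/18)·log₂(1/6) = 0.1436
  (P=1,Q=2): P(P|Q) = (7/72)/(7/12) = 1/6;  -(7/72)·log₂(1/6) = 0.2513
  (P=2,Q=0): P(P|Q) = (11/288)/(1/12) = 11/24;  -(11/288)·log₂(11/24) = 0.0430
  (P=2,Q=1): P(P|Q) = (11/72)/(1/3) = 11/24;  -(11/72)·log₂(11/24) = 0.1720
  (P=2,Q=2): P(P|Q) = (77/288)/(7/12) = 11/24;  -(77/288)·log₂(11/24) = 0.3009
H(P|Q) = 0.0442 + 0.1769 + 0.3095 + 0.0359 + 0.1436 + 0.2513 + 0.0430 + 0.1720 + 0.3009
  = 1.4773 bits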